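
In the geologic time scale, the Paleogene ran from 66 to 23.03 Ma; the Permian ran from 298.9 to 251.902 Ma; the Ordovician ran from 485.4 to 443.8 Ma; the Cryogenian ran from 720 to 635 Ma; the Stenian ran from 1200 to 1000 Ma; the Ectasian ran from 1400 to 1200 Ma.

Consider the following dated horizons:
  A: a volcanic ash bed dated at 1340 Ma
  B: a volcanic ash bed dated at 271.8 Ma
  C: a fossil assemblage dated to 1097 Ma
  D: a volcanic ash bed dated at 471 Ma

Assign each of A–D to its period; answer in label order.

A — Ectasian; B — Permian; C — Stenian; D — Ordovician

A: 1340 Ma lies in 1400–1200 Ma, so Ectasian.
B: 271.8 Ma lies in 298.9–251.902 Ma, so Permian.
C: 1097 Ma lies in 1200–1000 Ma, so Stenian.
D: 471 Ma lies in 485.4–443.8 Ma, so Ordovician.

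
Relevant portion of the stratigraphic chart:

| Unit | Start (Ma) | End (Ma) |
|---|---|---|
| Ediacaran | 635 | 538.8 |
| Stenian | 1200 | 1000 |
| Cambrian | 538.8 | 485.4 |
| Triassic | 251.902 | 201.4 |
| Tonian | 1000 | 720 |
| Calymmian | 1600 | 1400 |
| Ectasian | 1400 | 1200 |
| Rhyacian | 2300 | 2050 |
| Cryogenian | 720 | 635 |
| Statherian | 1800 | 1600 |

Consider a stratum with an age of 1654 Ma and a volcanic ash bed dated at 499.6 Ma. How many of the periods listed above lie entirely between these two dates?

1654 Ma sits inside the Statherian (1800–1600) and 499.6 Ma inside the Cambrian (538.8–485.4); neither of those is wholly between the two dates.
The listed periods lying completely between them are Calymmian, Ectasian, Stenian, Tonian, Cryogenian, Ediacaran — 6 in all.

6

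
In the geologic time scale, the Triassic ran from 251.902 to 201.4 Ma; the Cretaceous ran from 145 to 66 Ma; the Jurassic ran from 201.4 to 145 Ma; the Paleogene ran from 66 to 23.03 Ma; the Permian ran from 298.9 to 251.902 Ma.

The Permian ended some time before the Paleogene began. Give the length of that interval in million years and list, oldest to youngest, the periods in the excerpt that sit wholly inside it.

185.902 million years; Triassic, Jurassic, Cretaceous

The Permian closes at 251.902 Ma and the Paleogene opens at 66 Ma, so the interval is 251.902 − 66 = 185.902 Myr.
A period fits inside if it starts at or after 251.902 Ma and ends at or before 66 Ma; oldest first that gives Triassic, Jurassic, Cretaceous.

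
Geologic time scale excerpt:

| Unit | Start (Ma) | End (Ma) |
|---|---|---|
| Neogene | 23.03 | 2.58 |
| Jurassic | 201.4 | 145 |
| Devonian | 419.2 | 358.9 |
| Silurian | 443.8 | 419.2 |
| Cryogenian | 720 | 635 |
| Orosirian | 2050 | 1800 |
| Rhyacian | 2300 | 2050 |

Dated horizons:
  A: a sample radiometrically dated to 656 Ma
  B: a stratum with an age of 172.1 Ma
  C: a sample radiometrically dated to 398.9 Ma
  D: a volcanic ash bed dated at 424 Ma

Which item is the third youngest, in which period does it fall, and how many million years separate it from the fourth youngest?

Smaller Ma means younger, so youngest first: B 172.1 < C 398.9 < D 424 < A 656.
Counting 3 along gives D (424 Ma); the excerpt puts that inside the Silurian, 443.8–419.2 Ma.
Next in line is A (656 Ma), and 656 − 424 = 232 Myr.

D, in the Silurian; 232 million years to A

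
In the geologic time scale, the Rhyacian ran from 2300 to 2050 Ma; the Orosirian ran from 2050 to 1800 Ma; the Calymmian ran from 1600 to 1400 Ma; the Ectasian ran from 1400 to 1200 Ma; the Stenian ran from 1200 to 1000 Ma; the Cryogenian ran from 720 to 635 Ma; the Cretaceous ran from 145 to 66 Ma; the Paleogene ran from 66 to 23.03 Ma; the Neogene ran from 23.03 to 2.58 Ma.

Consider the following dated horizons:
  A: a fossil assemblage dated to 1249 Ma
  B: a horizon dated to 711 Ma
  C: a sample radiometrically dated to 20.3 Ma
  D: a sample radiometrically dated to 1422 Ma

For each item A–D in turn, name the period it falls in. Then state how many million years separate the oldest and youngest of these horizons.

A: 1249 Ma lies in 1400–1200 Ma, so Ectasian.
B: 711 Ma lies in 720–635 Ma, so Cryogenian.
C: 20.3 Ma lies in 23.03–2.58 Ma, so Neogene.
D: 1422 Ma lies in 1600–1400 Ma, so Calymmian.
Oldest = 1422 Ma, youngest = 20.3 Ma → span 1401.7 Myr.

A — Ectasian; B — Cryogenian; C — Neogene; D — Calymmian; span 1401.7 million years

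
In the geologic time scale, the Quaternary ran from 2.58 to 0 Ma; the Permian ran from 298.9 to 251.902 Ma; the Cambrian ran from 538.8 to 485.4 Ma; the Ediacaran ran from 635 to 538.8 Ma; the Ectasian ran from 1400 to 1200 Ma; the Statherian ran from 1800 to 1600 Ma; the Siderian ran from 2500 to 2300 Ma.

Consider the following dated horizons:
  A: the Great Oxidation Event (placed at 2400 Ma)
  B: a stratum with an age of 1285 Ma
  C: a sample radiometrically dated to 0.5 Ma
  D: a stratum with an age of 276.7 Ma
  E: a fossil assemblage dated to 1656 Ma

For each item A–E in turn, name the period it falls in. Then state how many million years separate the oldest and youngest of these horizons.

A: 2400 Ma lies in 2500–2300 Ma, so Siderian.
B: 1285 Ma lies in 1400–1200 Ma, so Ectasian.
C: 0.5 Ma lies in 2.58–0 Ma, so Quaternary.
D: 276.7 Ma lies in 298.9–251.902 Ma, so Permian.
E: 1656 Ma lies in 1800–1600 Ma, so Statherian.
Oldest = 2400 Ma, youngest = 0.5 Ma → span 2399.5 Myr.

A — Siderian; B — Ectasian; C — Quaternary; D — Permian; E — Statherian; span 2399.5 million years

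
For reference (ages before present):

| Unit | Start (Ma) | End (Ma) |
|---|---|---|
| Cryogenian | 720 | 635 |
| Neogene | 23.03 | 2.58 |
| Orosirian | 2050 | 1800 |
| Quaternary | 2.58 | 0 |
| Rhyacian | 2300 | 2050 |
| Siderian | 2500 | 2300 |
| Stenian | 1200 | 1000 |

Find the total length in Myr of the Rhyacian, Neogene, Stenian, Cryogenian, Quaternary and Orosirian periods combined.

Each duration: Rhyacian = 250; Neogene = 20.45; Stenian = 200; Cryogenian = 85; Quaternary = 2.58; Orosirian = 250.
Sum: 250 + 20.45 + 200 + 85 + 2.58 + 250 = 808.03 Myr.

808.03 million years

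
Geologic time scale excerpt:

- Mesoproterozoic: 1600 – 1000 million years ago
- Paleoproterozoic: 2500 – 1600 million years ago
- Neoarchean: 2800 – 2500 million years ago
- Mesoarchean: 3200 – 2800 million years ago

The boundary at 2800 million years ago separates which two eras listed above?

The Mesoarchean ends at 2800 million years ago and the Neoarchean begins at 2800 million years ago, so they share that boundary.

Mesoarchean and Neoarchean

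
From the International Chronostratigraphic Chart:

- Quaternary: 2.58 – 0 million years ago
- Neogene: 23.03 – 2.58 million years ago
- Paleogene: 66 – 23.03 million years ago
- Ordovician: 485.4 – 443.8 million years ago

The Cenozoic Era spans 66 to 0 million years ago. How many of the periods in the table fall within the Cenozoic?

3

Periods inside 66–0 Ma: Paleogene, Neogene, Quaternary — 3 in total.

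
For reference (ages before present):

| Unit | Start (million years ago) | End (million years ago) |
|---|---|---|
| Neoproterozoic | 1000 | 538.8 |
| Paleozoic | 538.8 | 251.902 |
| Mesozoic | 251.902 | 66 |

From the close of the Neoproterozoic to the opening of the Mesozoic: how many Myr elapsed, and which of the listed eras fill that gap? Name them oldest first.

The Neoproterozoic closes at 538.8 Ma and the Mesozoic opens at 251.902 Ma, so the interval is 538.8 − 251.902 = 286.898 Myr.
An era fits inside if it starts at or after 538.8 Ma and ends at or before 251.902 Ma; oldest first that gives Paleozoic.

286.898 million years; Paleozoic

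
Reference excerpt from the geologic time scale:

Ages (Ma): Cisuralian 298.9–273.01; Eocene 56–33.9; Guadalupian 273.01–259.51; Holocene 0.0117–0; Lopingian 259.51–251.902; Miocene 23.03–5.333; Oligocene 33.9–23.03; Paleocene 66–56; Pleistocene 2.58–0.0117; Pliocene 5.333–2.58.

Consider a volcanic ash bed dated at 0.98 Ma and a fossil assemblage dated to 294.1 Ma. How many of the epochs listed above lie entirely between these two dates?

7

The older date is 294.1 Ma and the younger is 0.98 Ma.
Epochs with start < 294.1 and end > 0.98 Ma: Guadalupian (273.01–259.51), Lopingian (259.51–251.902), Paleocene (66–56), Eocene (56–33.9), Oligocene (33.9–23.03), Miocene (23.03–5.333), Pliocene (5.333–2.58).
That is 7 complete epochs.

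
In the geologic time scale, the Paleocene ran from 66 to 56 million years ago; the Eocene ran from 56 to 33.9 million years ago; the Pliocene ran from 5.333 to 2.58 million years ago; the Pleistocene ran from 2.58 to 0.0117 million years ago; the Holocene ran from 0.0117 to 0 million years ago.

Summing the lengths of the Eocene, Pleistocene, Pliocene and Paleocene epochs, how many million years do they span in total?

Each duration: Eocene = 22.1; Pleistocene = 2.5683; Pliocene = 2.753; Paleocene = 10.
Sum: 22.1 + 2.5683 + 2.753 + 10 = 37.4213 Myr.

37.4213 million years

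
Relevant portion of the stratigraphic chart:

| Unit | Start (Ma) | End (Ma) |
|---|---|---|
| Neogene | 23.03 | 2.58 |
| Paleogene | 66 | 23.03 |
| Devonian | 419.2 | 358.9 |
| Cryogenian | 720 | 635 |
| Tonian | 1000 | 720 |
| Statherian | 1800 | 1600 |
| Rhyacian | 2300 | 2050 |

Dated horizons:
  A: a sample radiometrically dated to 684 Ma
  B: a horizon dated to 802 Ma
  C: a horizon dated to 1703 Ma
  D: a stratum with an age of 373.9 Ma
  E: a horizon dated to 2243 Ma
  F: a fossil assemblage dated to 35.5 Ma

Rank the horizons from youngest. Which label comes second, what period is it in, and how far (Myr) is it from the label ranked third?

D, in the Devonian; 310.1 million years to A

Smaller Ma means younger, so youngest first: F 35.5 < D 373.9 < A 684 < B 802 < C 1703 < E 2243.
Counting 2 along gives D (373.9 Ma); the excerpt puts that inside the Devonian, 419.2–358.9 Ma.
Next in line is A (684 Ma), and 684 − 373.9 = 310.1 Myr.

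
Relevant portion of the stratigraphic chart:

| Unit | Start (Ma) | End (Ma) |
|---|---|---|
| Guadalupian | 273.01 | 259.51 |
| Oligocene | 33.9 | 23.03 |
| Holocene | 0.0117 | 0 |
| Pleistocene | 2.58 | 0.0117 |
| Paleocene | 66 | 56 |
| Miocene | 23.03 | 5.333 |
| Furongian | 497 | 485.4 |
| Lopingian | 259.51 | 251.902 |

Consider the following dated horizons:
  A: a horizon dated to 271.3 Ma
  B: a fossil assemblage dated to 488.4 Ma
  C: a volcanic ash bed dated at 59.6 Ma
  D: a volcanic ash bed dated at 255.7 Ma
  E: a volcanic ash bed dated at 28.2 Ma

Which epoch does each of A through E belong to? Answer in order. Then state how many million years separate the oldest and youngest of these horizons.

A: 271.3 Ma lies in 273.01–259.51 Ma, so Guadalupian.
B: 488.4 Ma lies in 497–485.4 Ma, so Furongian.
C: 59.6 Ma lies in 66–56 Ma, so Paleocene.
D: 255.7 Ma lies in 259.51–251.902 Ma, so Lopingian.
E: 28.2 Ma lies in 33.9–23.03 Ma, so Oligocene.
Oldest = 488.4 Ma, youngest = 28.2 Ma → span 460.2 Myr.

A — Guadalupian; B — Furongian; C — Paleocene; D — Lopingian; E — Oligocene; span 460.2 million years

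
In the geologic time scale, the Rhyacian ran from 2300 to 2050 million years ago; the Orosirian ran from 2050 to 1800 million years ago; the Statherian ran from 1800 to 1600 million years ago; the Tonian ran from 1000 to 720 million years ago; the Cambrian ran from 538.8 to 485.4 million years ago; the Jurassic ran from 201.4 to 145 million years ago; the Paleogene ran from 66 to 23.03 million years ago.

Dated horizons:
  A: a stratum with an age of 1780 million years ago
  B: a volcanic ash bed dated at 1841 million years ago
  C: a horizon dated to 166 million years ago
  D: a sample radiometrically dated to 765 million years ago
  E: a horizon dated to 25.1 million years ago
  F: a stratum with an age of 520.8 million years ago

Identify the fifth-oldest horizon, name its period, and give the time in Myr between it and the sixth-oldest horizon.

Larger Ma means older, so oldest first: B 1841 > A 1780 > D 765 > F 520.8 > C 166 > E 25.1.
Counting 5 along gives C (166 Ma); the excerpt puts that inside the Jurassic, 201.4–145 Ma.
Next in line is E (25.1 Ma), and 166 − 25.1 = 140.9 Myr.

C, in the Jurassic; 140.9 million years to E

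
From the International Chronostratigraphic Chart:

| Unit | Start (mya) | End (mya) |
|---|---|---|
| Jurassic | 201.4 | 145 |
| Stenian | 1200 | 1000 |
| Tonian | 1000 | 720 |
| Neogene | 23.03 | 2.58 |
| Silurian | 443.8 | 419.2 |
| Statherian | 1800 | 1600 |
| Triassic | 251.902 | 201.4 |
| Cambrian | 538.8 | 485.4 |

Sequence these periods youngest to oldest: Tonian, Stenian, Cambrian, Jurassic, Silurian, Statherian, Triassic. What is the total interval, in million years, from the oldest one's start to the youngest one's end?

From the excerpt: Tonian 1000–720; Stenian 1200–1000; Cambrian 538.8–485.4; Jurassic 201.4–145; Silurian 443.8–419.2; Statherian 1800–1600; Triassic 251.902–201.4 (Ma).
Larger Ma is earlier, so the oldest is Statherian and the youngest is Jurassic; youngest to oldest: Jurassic, Triassic, Silurian, Cambrian, Tonian, Stenian, Statherian.
Oldest start 1800 minus youngest end 145 gives 1655 Myr overall.

Jurassic, Triassic, Silurian, Cambrian, Tonian, Stenian, Statherian; total span 1655 Myr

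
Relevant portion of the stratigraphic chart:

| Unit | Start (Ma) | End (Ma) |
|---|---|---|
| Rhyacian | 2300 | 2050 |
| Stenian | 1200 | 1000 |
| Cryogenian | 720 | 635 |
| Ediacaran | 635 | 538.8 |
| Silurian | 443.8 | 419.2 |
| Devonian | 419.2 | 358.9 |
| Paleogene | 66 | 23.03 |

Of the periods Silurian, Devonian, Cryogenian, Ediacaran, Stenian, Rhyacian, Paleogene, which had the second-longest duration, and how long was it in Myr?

Stenian, 200 million years

Durations: Silurian 24.6; Devonian 60.3; Cryogenian 85; Ediacaran 96.2; Stenian 200; Rhyacian 250; Paleogene 42.97 Myr.
Sorted longest-first: Rhyacian (250), Stenian (200), Ediacaran (96.2), Cryogenian (85), Devonian (60.3), Paleogene (42.97), Silurian (24.6).
The second longest is Stenian at 200 Myr.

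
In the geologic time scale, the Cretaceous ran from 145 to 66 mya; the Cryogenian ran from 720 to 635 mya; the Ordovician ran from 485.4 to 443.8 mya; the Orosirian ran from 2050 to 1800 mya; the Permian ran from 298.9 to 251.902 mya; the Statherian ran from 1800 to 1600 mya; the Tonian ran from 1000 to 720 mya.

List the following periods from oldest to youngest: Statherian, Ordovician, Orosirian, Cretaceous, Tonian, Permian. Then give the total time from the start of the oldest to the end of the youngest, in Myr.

From the excerpt: Statherian 1800–1600; Ordovician 485.4–443.8; Orosirian 2050–1800; Cretaceous 145–66; Tonian 1000–720; Permian 298.9–251.902 (Ma).
Larger Ma is earlier, so the oldest is Orosirian and the youngest is Cretaceous; oldest to youngest: Orosirian, Statherian, Tonian, Ordovician, Permian, Cretaceous.
Oldest start 2050 minus youngest end 66 gives 1984 Myr overall.

Orosirian → Statherian → Tonian → Ordovician → Permian → Cretaceous; total span 1984 Myr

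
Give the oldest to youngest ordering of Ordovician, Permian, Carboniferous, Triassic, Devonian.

Era membership (oldest first within each) — Paleozoic: Ordovician, Devonian, Carboniferous, Permian; Mesozoic: Triassic. Paleozoic precedes Mesozoic, which precedes Cenozoic. Concatenating the groups in that era order gives oldest to youngest directly.

Ordovician, Devonian, Carboniferous, Permian, Triassic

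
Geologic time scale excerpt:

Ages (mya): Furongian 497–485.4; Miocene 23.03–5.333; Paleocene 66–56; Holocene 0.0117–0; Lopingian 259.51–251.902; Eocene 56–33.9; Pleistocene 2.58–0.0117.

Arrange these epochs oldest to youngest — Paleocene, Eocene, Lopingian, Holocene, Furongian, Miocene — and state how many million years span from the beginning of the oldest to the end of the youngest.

Furongian, Lopingian, Paleocene, Eocene, Miocene, Holocene; total span 497 Myr

From the excerpt: Paleocene 66–56; Eocene 56–33.9; Lopingian 259.51–251.902; Holocene 0.0117–0; Furongian 497–485.4; Miocene 23.03–5.333 (Ma).
Larger Ma is earlier, so the oldest is Furongian and the youngest is Holocene; oldest to youngest: Furongian, Lopingian, Paleocene, Eocene, Miocene, Holocene.
Oldest start 497 minus youngest end 0 gives 497 Myr overall.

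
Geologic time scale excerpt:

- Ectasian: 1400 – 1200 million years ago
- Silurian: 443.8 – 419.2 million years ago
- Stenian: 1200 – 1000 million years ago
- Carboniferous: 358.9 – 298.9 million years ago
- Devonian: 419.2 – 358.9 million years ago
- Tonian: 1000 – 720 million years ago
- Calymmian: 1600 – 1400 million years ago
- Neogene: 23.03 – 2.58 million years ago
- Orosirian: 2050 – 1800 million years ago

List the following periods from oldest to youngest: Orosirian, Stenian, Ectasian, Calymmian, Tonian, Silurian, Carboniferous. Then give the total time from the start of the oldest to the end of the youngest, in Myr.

Orosirian, Calymmian, Ectasian, Stenian, Tonian, Silurian, Carboniferous; total span 1751.1 Myr

Start ages (Ma): Orosirian 2050, Calymmian 1600, Ectasian 1400, Stenian 1200, Tonian 1000, Silurian 443.8, Carboniferous 358.9.
Ordered oldest to youngest: Orosirian, Calymmian, Ectasian, Stenian, Tonian, Silurian, Carboniferous.
Span = 2050 − 298.9 = 1751.1 Myr.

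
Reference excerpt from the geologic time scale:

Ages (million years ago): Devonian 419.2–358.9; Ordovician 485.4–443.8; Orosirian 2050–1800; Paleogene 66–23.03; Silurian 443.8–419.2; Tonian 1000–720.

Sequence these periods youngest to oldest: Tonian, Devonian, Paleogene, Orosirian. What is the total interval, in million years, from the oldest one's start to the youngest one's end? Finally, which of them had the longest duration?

Paleogene, Devonian, Tonian, Orosirian; total span 2026.97 Myr; longest is Tonian

From the excerpt: Tonian 1000–720; Devonian 419.2–358.9; Paleogene 66–23.03; Orosirian 2050–1800 (Ma).
Larger Ma is earlier, so the oldest is Orosirian and the youngest is Paleogene; youngest to oldest: Paleogene, Devonian, Tonian, Orosirian.
Oldest start 2050 minus youngest end 23.03 gives 2026.97 Myr overall.
Individual lengths (start − end): Devonian 60.3; Paleogene 42.97; Tonian 280; Orosirian 250. The largest is Tonian at 280 Myr.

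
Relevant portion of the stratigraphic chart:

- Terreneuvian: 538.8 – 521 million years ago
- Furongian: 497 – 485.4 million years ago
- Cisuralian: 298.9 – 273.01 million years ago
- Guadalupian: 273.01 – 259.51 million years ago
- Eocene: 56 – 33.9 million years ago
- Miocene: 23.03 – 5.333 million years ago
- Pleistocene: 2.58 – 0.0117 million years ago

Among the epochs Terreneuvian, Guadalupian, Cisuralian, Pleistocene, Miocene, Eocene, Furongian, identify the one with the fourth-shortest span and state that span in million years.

Miocene, 17.697 million years

Durations: Terreneuvian 17.8; Guadalupian 13.5; Cisuralian 25.89; Pleistocene 2.5683; Miocene 17.697; Eocene 22.1; Furongian 11.6 Myr.
Sorted shortest-first: Pleistocene (2.5683), Furongian (11.6), Guadalupian (13.5), Miocene (17.697), Terreneuvian (17.8), Eocene (22.1), Cisuralian (25.89).
The fourth shortest is Miocene at 17.697 Myr.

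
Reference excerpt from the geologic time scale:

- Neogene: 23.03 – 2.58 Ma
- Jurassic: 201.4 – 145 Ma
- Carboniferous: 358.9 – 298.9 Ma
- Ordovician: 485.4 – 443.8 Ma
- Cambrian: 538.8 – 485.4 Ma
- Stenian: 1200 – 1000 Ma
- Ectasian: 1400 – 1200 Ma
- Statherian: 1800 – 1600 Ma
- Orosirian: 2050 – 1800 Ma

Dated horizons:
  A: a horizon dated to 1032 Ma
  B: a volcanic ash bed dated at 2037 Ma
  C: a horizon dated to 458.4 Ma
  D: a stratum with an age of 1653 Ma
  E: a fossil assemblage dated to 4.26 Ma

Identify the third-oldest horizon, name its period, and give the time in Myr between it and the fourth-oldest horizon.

A, in the Stenian; 573.6 million years to C

Sorted oldest-first by Ma: B (2037), D (1653), A (1032), C (458.4), E (4.26).
The third oldest is A at 1032 Ma, which lies in 1200–1000 Ma: the Stenian.
The fourth oldest is C at 458.4 Ma; separation = |1032 − 458.4| = 573.6 Myr.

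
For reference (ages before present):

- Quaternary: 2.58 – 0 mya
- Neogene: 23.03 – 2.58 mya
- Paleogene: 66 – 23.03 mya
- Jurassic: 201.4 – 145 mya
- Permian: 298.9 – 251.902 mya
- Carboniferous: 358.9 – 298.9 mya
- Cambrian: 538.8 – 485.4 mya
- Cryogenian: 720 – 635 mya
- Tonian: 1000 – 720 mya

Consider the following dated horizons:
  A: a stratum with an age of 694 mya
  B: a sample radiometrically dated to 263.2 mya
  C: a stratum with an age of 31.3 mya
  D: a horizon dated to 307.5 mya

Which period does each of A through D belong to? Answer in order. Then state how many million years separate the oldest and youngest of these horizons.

Match each age against the start–end ranges in the excerpt: A = 694 Ma → Cryogenian (720–635); B = 263.2 Ma → Permian (298.9–251.902); C = 31.3 Ma → Paleogene (66–23.03); D = 307.5 Ma → Carboniferous (358.9–298.9).
The largest age is 694 Ma and the smallest is 31.3 Ma; their difference is 662.7 Myr.

A — Cryogenian; B — Permian; C — Paleogene; D — Carboniferous; span 662.7 million years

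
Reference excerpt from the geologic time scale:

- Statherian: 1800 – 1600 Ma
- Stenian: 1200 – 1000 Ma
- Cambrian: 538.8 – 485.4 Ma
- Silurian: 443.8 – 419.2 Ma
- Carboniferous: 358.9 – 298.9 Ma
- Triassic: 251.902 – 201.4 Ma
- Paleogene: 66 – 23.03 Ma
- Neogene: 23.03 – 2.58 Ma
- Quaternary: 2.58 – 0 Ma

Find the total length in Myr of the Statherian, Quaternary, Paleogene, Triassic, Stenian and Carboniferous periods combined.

Duration is start − end for each: (1800 − 1600) + (2.58 − 0) + (66 − 23.03) + (251.902 − 201.4) + (1200 − 1000) + (358.9 − 298.9).
That is 200 + 2.58 + 42.97 + 50.502 + 200 + 60, which totals 556.052 million years.

556.052 million years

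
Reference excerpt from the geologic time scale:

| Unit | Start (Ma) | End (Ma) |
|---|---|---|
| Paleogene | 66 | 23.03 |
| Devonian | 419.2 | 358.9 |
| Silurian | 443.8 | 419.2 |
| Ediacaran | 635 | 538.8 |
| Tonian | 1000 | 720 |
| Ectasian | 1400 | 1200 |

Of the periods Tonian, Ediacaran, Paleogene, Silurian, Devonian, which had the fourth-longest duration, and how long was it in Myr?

Paleogene, 42.97 million years

Durations: Tonian 280; Ediacaran 96.2; Paleogene 42.97; Silurian 24.6; Devonian 60.3 Myr.
Sorted longest-first: Tonian (280), Ediacaran (96.2), Devonian (60.3), Paleogene (42.97), Silurian (24.6).
The fourth longest is Paleogene at 42.97 Myr.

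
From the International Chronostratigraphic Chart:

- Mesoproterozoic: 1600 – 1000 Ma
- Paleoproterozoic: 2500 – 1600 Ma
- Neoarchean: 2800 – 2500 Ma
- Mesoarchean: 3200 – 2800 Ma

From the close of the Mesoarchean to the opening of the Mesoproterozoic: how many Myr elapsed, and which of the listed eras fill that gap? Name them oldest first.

1200 million years; Neoarchean, Paleoproterozoic

End of Mesoarchean = 2800 Ma; start of Mesoproterozoic = 1600 Ma.
Gap = 2800 − 1600 = 1200 Myr.
Eras wholly inside 2800–1600 Ma: Neoarchean (2800–2500), Paleoproterozoic (2500–1600).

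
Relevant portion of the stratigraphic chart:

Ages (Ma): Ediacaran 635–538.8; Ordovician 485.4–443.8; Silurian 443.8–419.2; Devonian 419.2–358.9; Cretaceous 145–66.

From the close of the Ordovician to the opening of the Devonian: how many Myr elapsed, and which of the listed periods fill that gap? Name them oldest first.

24.6 million years; Silurian

End of Ordovician = 443.8 Ma; start of Devonian = 419.2 Ma.
Gap = 443.8 − 419.2 = 24.6 Myr.
Periods wholly inside 443.8–419.2 Ma: Silurian (443.8–419.2).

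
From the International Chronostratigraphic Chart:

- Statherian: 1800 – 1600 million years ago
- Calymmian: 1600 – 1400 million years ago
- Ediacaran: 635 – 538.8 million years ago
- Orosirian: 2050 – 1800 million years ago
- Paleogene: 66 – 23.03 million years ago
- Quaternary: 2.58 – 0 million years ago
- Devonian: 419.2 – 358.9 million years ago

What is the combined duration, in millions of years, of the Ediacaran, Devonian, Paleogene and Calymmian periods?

399.47 million years

Each duration: Ediacaran = 96.2; Devonian = 60.3; Paleogene = 42.97; Calymmian = 200.
Sum: 96.2 + 60.3 + 42.97 + 200 = 399.47 Myr.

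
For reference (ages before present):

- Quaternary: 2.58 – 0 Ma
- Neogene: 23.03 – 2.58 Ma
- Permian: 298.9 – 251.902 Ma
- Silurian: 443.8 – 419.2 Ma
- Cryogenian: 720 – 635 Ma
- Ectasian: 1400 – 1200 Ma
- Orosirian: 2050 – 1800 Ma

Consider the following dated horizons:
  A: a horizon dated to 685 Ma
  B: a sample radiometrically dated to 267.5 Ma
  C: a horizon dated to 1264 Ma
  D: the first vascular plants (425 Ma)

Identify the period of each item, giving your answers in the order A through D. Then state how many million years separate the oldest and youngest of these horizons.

A: 685 Ma lies in 720–635 Ma, so Cryogenian.
B: 267.5 Ma lies in 298.9–251.902 Ma, so Permian.
C: 1264 Ma lies in 1400–1200 Ma, so Ectasian.
D: 425 Ma lies in 443.8–419.2 Ma, so Silurian.
Oldest = 1264 Ma, youngest = 267.5 Ma → span 996.5 Myr.

A — Cryogenian; B — Permian; C — Ectasian; D — Silurian; span 996.5 million years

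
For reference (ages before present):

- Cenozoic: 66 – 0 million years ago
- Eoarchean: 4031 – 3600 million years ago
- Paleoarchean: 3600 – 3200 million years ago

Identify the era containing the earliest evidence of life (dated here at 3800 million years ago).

Eoarchean

3800 Ma lies between 4031 and 3600 Ma, so it falls in the Eoarchean.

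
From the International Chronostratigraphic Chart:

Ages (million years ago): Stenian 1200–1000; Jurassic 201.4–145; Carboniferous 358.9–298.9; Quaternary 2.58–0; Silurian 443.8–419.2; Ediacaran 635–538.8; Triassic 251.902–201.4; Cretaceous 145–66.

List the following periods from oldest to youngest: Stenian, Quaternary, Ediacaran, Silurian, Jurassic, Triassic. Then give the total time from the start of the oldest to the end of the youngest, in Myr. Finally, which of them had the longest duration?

From the excerpt: Stenian 1200–1000; Quaternary 2.58–0; Ediacaran 635–538.8; Silurian 443.8–419.2; Jurassic 201.4–145; Triassic 251.902–201.4 (Ma).
Larger Ma is earlier, so the oldest is Stenian and the youngest is Quaternary; oldest to youngest: Stenian, Ediacaran, Silurian, Triassic, Jurassic, Quaternary.
Oldest start 1200 minus youngest end 0 gives 1200 Myr overall.
Individual lengths (start − end): Stenian 200; Silurian 24.6; Ediacaran 96.2; Triassic 50.502; Jurassic 56.4; Quaternary 2.58. The largest is Stenian at 200 Myr.

Stenian → Ediacaran → Silurian → Triassic → Jurassic → Quaternary; total span 1200 Myr; longest is Stenian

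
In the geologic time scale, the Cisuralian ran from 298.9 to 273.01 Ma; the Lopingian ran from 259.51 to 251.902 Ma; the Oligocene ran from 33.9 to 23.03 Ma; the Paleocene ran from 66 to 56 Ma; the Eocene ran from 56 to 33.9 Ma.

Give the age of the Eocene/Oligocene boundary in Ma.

33.9 Ma

The Eocene ends and the Oligocene begins at 33.9 Ma.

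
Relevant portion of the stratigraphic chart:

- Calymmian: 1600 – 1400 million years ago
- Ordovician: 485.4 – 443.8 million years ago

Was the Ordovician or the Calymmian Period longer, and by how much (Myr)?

Ordovician: 485.4 − 443.8 = 41.6 Myr.
Calymmian: 1600 − 1400 = 200 Myr.
Difference: 200 − 41.6 = 158.4 Myr, so the Calymmian was longer.

Calymmian, by 158.4 million years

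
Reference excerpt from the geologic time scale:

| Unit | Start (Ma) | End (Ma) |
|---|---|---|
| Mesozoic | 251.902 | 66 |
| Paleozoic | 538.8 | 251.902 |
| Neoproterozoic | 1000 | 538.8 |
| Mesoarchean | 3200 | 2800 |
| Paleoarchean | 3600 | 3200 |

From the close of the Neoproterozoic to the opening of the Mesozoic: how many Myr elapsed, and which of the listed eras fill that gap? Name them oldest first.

286.898 million years; Paleozoic

The Neoproterozoic closes at 538.8 Ma and the Mesozoic opens at 251.902 Ma, so the interval is 538.8 − 251.902 = 286.898 Myr.
An era fits inside if it starts at or after 538.8 Ma and ends at or before 251.902 Ma; oldest first that gives Paleozoic.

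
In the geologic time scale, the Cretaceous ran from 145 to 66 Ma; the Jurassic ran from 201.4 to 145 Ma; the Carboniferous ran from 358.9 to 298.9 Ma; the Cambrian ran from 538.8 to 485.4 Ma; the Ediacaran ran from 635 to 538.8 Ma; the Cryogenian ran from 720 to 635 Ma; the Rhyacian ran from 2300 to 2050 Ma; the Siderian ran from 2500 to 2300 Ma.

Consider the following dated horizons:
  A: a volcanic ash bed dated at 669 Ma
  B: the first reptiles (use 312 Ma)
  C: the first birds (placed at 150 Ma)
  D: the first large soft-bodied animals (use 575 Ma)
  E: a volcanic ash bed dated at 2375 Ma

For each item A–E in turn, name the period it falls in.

A — Cryogenian; B — Carboniferous; C — Jurassic; D — Ediacaran; E — Siderian

Match each age against the start–end ranges in the excerpt: A = 669 Ma → Cryogenian (720–635); B = 312 Ma → Carboniferous (358.9–298.9); C = 150 Ma → Jurassic (201.4–145); D = 575 Ma → Ediacaran (635–538.8); E = 2375 Ma → Siderian (2500–2300).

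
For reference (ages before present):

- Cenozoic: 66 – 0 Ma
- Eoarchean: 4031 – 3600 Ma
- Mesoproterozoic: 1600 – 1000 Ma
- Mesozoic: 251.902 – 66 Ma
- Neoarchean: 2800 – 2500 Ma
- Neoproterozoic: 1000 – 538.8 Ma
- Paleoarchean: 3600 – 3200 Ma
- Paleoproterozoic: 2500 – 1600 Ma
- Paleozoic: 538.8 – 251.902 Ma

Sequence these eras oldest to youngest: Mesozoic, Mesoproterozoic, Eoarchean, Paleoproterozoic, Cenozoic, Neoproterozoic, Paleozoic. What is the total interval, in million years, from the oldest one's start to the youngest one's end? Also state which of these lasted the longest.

Eoarchean, Paleoproterozoic, Mesoproterozoic, Neoproterozoic, Paleozoic, Mesozoic, Cenozoic; total span 4031 Myr; longest is Paleoproterozoic

From the excerpt: Mesozoic 251.902–66; Mesoproterozoic 1600–1000; Eoarchean 4031–3600; Paleoproterozoic 2500–1600; Cenozoic 66–0; Neoproterozoic 1000–538.8; Paleozoic 538.8–251.902 (Ma).
Larger Ma is earlier, so the oldest is Eoarchean and the youngest is Cenozoic; oldest to youngest: Eoarchean, Paleoproterozoic, Mesoproterozoic, Neoproterozoic, Paleozoic, Mesozoic, Cenozoic.
Oldest start 4031 minus youngest end 0 gives 4031 Myr overall.
Individual lengths (start − end): Paleozoic 286.898; Mesozoic 185.902; Eoarchean 431; Neoproterozoic 461.2; Mesoproterozoic 600; Paleoproterozoic 900; Cenozoic 66. The largest is Paleoproterozoic at 900 Myr.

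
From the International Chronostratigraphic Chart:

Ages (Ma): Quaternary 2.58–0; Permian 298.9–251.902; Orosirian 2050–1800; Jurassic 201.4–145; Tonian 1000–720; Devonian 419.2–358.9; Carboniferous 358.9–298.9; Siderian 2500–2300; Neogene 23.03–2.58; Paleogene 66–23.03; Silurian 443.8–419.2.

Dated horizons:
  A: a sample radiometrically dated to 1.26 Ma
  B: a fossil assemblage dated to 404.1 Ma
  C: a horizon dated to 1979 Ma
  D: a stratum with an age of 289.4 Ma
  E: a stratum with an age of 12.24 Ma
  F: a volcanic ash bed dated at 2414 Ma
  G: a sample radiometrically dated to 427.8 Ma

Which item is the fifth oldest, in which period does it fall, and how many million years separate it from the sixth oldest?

Sorted oldest-first by Ma: F (2414), C (1979), G (427.8), B (404.1), D (289.4), E (12.24), A (1.26).
The fifth oldest is D at 289.4 Ma, which lies in 298.9–251.902 Ma: the Permian.
The sixth oldest is E at 12.24 Ma; separation = |289.4 − 12.24| = 277.16 Myr.

D, in the Permian; 277.16 million years to E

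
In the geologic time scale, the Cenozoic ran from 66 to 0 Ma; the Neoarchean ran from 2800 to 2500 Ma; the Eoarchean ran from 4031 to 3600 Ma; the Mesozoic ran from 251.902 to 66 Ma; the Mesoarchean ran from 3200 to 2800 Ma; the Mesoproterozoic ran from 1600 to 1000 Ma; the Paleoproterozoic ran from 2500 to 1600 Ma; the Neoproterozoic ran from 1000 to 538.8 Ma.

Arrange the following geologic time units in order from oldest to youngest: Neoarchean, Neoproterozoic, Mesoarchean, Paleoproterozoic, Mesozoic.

Mesoarchean → Neoarchean → Paleoproterozoic → Neoproterozoic → Mesozoic

Read off each span (Ma): Neoarchean 2800–2500; Neoproterozoic 1000–538.8; Mesoarchean 3200–2800; Paleoproterozoic 2500–1600; Mesozoic 251.902–66.
Larger Ma is older, so oldest→youngest is Mesoarchean, Neoarchean, Paleoproterozoic, Neoproterozoic, Mesozoic.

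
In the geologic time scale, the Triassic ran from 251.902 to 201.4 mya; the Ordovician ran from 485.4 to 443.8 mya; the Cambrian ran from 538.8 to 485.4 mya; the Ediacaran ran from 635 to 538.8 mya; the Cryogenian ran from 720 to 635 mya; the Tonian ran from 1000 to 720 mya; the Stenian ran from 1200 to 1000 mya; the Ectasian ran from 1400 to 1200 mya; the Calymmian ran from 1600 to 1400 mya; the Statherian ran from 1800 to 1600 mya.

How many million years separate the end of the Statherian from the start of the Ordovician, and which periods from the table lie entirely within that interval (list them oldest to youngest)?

The Statherian closes at 1600 Ma and the Ordovician opens at 485.4 Ma, so the interval is 1600 − 485.4 = 1114.6 Myr.
A period fits inside if it starts at or after 1600 Ma and ends at or before 485.4 Ma; oldest first that gives Calymmian, Ectasian, Stenian, Tonian, Cryogenian, Ediacaran, Cambrian.

1114.6 million years; Calymmian, Ectasian, Stenian, Tonian, Cryogenian, Ediacaran, Cambrian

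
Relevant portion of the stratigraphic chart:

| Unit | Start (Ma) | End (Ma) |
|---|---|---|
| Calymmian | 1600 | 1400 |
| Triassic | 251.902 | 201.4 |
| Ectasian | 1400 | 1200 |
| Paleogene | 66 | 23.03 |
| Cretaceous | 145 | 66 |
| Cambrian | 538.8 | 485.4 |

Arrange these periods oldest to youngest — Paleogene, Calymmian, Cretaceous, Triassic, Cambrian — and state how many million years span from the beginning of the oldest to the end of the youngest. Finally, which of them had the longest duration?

Calymmian, Cambrian, Triassic, Cretaceous, Paleogene; total span 1576.97 Myr; longest is Calymmian

From the excerpt: Paleogene 66–23.03; Calymmian 1600–1400; Cretaceous 145–66; Triassic 251.902–201.4; Cambrian 538.8–485.4 (Ma).
Larger Ma is earlier, so the oldest is Calymmian and the youngest is Paleogene; oldest to youngest: Calymmian, Cambrian, Triassic, Cretaceous, Paleogene.
Oldest start 1600 minus youngest end 23.03 gives 1576.97 Myr overall.
Individual lengths (start − end): Calymmian 200; Cambrian 53.4; Paleogene 42.97; Cretaceous 79; Triassic 50.502. The largest is Calymmian at 200 Myr.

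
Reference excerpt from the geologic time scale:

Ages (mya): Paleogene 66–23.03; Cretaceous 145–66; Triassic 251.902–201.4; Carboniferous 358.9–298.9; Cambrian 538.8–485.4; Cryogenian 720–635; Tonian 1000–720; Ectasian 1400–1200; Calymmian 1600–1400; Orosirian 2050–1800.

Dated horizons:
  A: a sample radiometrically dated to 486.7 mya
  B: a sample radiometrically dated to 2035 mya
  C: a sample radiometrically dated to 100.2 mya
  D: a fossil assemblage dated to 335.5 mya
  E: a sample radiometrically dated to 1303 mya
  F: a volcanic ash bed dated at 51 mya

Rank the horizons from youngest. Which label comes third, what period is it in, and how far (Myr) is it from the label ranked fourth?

D, in the Carboniferous; 151.2 million years to A

Sorted youngest-first by Ma: F (51), C (100.2), D (335.5), A (486.7), E (1303), B (2035).
The third youngest is D at 335.5 Ma, which lies in 358.9–298.9 Ma: the Carboniferous.
The fourth youngest is A at 486.7 Ma; separation = |335.5 − 486.7| = 151.2 Myr.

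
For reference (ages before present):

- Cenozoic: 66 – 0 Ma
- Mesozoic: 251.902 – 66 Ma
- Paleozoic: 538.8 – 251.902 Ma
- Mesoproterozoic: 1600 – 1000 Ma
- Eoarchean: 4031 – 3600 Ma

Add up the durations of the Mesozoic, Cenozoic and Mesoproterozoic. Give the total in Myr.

851.902 million years

Duration is start − end for each: (251.902 − 66) + (66 − 0) + (1600 − 1000).
That is 185.902 + 66 + 600, which totals 851.902 million years.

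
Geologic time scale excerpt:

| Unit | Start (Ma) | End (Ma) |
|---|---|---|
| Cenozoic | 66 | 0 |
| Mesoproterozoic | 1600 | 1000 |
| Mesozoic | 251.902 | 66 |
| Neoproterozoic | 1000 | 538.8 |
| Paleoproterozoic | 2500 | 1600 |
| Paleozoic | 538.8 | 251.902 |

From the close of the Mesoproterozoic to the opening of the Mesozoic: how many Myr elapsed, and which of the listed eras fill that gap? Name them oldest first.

End of Mesoproterozoic = 1000 Ma; start of Mesozoic = 251.902 Ma.
Gap = 1000 − 251.902 = 748.098 Myr.
Eras wholly inside 1000–251.902 Ma: Neoproterozoic (1000–538.8), Paleozoic (538.8–251.902).

748.098 million years; Neoproterozoic, Paleozoic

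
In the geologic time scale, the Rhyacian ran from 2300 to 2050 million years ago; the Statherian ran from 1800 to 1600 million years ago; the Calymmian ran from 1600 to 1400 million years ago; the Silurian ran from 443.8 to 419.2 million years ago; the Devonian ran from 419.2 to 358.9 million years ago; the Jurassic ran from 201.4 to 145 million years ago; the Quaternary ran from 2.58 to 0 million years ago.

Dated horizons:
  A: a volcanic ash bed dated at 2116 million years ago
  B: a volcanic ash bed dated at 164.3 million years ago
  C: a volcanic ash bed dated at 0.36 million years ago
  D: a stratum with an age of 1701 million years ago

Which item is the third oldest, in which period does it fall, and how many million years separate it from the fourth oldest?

B, in the Jurassic; 163.94 million years to C

Larger Ma means older, so oldest first: A 2116 > D 1701 > B 164.3 > C 0.36.
Counting 3 along gives B (164.3 Ma); the excerpt puts that inside the Jurassic, 201.4–145 Ma.
Next in line is C (0.36 Ma), and 164.3 − 0.36 = 163.94 Myr.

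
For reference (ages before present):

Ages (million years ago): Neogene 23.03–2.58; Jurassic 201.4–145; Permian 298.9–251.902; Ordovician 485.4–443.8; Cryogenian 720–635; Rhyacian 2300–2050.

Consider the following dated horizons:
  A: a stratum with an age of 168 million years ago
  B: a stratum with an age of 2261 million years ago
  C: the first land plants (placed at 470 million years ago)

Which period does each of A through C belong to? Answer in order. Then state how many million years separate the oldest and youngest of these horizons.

A — Jurassic; B — Rhyacian; C — Ordovician; span 2093 million years

A: 168 Ma lies in 201.4–145 Ma, so Jurassic.
B: 2261 Ma lies in 2300–2050 Ma, so Rhyacian.
C: 470 Ma lies in 485.4–443.8 Ma, so Ordovician.
Oldest = 2261 Ma, youngest = 168 Ma → span 2093 Myr.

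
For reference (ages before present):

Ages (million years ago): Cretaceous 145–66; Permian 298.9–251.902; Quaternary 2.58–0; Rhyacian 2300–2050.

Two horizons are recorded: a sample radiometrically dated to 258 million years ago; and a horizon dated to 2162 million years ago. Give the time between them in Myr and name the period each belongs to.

1904 million years apart; the first in the Permian, the second in the Rhyacian

Elapsed time: 2162 − 258 = 1904 Myr.
258 Ma lies within 298.9–251.902 Ma: Permian.
2162 Ma lies within 2300–2050 Ma: Rhyacian.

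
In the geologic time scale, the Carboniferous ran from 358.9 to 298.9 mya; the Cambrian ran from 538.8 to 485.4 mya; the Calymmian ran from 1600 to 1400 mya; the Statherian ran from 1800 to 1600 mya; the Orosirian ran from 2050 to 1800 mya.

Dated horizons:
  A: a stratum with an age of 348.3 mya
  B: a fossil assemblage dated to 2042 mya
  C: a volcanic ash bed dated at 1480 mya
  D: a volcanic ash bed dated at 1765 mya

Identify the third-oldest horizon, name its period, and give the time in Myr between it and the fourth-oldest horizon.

Larger Ma means older, so oldest first: B 2042 > D 1765 > C 1480 > A 348.3.
Counting 3 along gives C (1480 Ma); the excerpt puts that inside the Calymmian, 1600–1400 Ma.
Next in line is A (348.3 Ma), and 1480 − 348.3 = 1131.7 Myr.

C, in the Calymmian; 1131.7 million years to A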